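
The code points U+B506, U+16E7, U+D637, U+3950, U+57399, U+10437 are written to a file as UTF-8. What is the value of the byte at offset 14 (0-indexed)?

0x8E

U+B506 → 3-byte form EB 94 86 at offsets 0–2.
U+16E7 → 3-byte form E1 9B A7 at offsets 3–5.
U+D637 → 3-byte form ED 98 B7 at offsets 6–8.
U+3950 → 3-byte form E3 A5 90 at offsets 9–11.
U+57399 → 4-byte form F1 97 8E 99 at offsets 12–15.
Offset 14 falls in char 5's range; it's byte 3 of F1 97 8E 99 = 0x8E.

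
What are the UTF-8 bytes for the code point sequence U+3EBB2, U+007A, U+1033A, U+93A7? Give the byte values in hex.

F0 BE AE B2 7A F0 90 8C BA E9 8E A7

U+3EBB2: 4-byte form → F0 BE AE B2.
U+007A: 1-byte form → 7A.
U+1033A: 4-byte form → F0 90 8C BA.
U+93A7: 3-byte form → E9 8E A7.
Concatenated (12 bytes): F0 BE AE B2 7A F0 90 8C BA E9 8E A7.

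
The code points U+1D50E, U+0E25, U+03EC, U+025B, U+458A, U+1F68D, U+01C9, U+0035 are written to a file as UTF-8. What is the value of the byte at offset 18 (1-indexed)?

1-indexed offset 18 is 0-indexed offset 17.
U+1D50E → 4-byte form F0 9D 94 8E at offsets 0–3.
U+0E25 → 3-byte form E0 B8 A5 at offsets 4–6.
U+03EC → 2-byte form CF AC at offsets 7–8.
U+025B → 2-byte form C9 9B at offsets 9–10.
U+458A → 3-byte form E4 96 8A at offsets 11–13.
U+1F68D → 4-byte form F0 9F 9A 8D at offsets 14–17.
Offset 17 falls in char 6's range; it's byte 4 of F0 9F 9A 8D = 0x8D.

0x8D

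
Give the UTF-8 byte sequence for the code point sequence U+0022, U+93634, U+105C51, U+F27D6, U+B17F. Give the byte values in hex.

U+0022: 1-byte form → 22.
U+93634: 4-byte form → F2 93 98 B4.
U+105C51: 4-byte form → F4 85 B1 91.
U+F27D6: 4-byte form → F3 B2 9F 96.
U+B17F: 3-byte form → EB 85 BF.
Concatenated (16 bytes): 22 F2 93 98 B4 F4 85 B1 91 F3 B2 9F 96 EB 85 BF.

22 F2 93 98 B4 F4 85 B1 91 F3 B2 9F 96 EB 85 BF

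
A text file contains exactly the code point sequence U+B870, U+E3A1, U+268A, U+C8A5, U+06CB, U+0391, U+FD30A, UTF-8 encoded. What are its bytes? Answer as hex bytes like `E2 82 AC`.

EB A1 B0 EE 8E A1 E2 9A 8A EC A2 A5 DB 8B CE 91 F3 BD 8C 8A

U+B870: 3-byte form → EB A1 B0.
U+E3A1: 3-byte form → EE 8E A1.
U+268A: 3-byte form → E2 9A 8A.
U+C8A5: 3-byte form → EC A2 A5.
U+06CB: 2-byte form → DB 8B.
U+0391: 2-byte form → CE 91.
U+FD30A: 4-byte form → F3 BD 8C 8A.
Concatenated (20 bytes): EB A1 B0 EE 8E A1 E2 9A 8A EC A2 A5 DB 8B CE 91 F3 BD 8C 8A.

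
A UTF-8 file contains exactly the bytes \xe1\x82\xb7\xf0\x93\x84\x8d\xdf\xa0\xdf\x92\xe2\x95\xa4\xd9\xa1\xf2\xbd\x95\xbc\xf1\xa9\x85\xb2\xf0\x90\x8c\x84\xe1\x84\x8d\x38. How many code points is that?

Byte at offset 0: 0xE1 = 11100001 → 3-byte char (#1). Advance 3.
Byte at offset 3: 0xF0 = 11110000 → 4-byte char (#2). Advance 4.
Byte at offset 7: 0xDF = 11011111 → 2-byte char (#3). Advance 2.
Byte at offset 9: 0xDF = 11011111 → 2-byte char (#4). Advance 2.
Byte at offset 11: 0xE2 = 11100010 → 3-byte char (#5). Advance 3.
Byte at offset 14: 0xD9 = 11011001 → 2-byte char (#6). Advance 2.
Byte at offset 16: 0xF2 = 11110010 → 4-byte char (#7). Advance 4.
Byte at offset 20: 0xF1 = 11110001 → 4-byte char (#8). Advance 4.
Byte at offset 24: 0xF0 = 11110000 → 4-byte char (#9). Advance 4.
Byte at offset 28: 0xE1 = 11100001 → 3-byte char (#10). Advance 3.
Byte at offset 31: 0x38 = 00111000 → 1-byte char (#11). Advance 1.
Reached end at offset 32 after 11 code points.

11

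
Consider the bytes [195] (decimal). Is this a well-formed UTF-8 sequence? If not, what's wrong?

Leading byte 0xC3 = 11000011 → 2-byte form, but only 1 byte is present.

invalid (sequence truncated)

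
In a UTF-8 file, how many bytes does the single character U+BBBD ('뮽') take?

3

U+BBBD = 0xBBBD. UTF-8 uses 1 byte below 0x80, 2 below 0x800, 3 below 0x10000, 4 up to 0x10FFFF. 0xBBBD is in U+0800–U+FFFF → 3 bytes.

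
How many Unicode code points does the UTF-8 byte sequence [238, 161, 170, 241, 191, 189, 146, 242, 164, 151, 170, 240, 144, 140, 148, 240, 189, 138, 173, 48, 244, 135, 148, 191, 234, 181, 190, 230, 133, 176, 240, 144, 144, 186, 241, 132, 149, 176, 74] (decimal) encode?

Byte at offset 0: 0xEE = 11101110 → 3-byte char (#1). Advance 3.
Byte at offset 3: 0xF1 = 11110001 → 4-byte char (#2). Advance 4.
Byte at offset 7: 0xF2 = 11110010 → 4-byte char (#3). Advance 4.
Byte at offset 11: 0xF0 = 11110000 → 4-byte char (#4). Advance 4.
Byte at offset 15: 0xF0 = 11110000 → 4-byte char (#5). Advance 4.
Byte at offset 19: 0x30 = 00110000 → 1-byte char (#6). Advance 1.
Byte at offset 20: 0xF4 = 11110100 → 4-byte char (#7). Advance 4.
Byte at offset 24: 0xEA = 11101010 → 3-byte char (#8). Advance 3.
Byte at offset 27: 0xE6 = 11100110 → 3-byte char (#9). Advance 3.
Byte at offset 30: 0xF0 = 11110000 → 4-byte char (#10). Advance 4.
Byte at offset 34: 0xF1 = 11110001 → 4-byte char (#11). Advance 4.
Byte at offset 38: 0x4A = 01001010 → 1-byte char (#12). Advance 1.
Reached end at offset 39 after 12 code points.

12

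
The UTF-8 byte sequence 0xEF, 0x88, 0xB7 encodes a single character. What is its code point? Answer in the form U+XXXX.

Leading byte 0xEF = 11101111 matches 1110xxxx → 3-byte sequence.
Byte 1: 0xEF = 11101111, payload 1111 (4 bits).
Byte 2: 0x88 = 10001000 (10xxxxxx ✓), payload 001000.
Byte 3: 0xB7 = 10110111 (10xxxxxx ✓), payload 110111.
Concatenate: 1111001000110111 = 0xF237 (16 bits → U+F237).

U+F237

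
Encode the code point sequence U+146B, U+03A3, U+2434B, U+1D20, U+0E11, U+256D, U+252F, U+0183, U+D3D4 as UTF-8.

U+146B: 3-byte form → E1 91 AB.
U+03A3: 2-byte form → CE A3.
U+2434B: 4-byte form → F0 A4 8D 8B.
U+1D20: 3-byte form → E1 B4 A0.
U+0E11: 3-byte form → E0 B8 91.
U+256D: 3-byte form → E2 95 AD.
U+252F: 3-byte form → E2 94 AF.
U+0183: 2-byte form → C6 83.
U+D3D4: 3-byte form → ED 8F 94.
Concatenated (26 bytes): E1 91 AB CE A3 F0 A4 8D 8B E1 B4 A0 E0 B8 91 E2 95 AD E2 94 AF C6 83 ED 8F 94.

E1 91 AB CE A3 F0 A4 8D 8B E1 B4 A0 E0 B8 91 E2 95 AD E2 94 AF C6 83 ED 8F 94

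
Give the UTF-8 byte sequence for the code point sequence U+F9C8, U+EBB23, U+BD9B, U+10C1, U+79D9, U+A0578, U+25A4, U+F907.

EF A7 88 F3 AB AC A3 EB B6 9B E1 83 81 E7 A7 99 F2 A0 95 B8 E2 96 A4 EF A4 87

U+F9C8: 3-byte form → EF A7 88.
U+EBB23: 4-byte form → F3 AB AC A3.
U+BD9B: 3-byte form → EB B6 9B.
U+10C1: 3-byte form → E1 83 81.
U+79D9: 3-byte form → E7 A7 99.
U+A0578: 4-byte form → F2 A0 95 B8.
U+25A4: 3-byte form → E2 96 A4.
U+F907: 3-byte form → EF A4 87.
Concatenated (26 bytes): EF A7 88 F3 AB AC A3 EB B6 9B E1 83 81 E7 A7 99 F2 A0 95 B8 E2 96 A4 EF A4 87.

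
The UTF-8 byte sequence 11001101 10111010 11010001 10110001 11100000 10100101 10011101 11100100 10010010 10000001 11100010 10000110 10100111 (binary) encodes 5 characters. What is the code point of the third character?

U+095D

Offset 0: leading byte 0xCD = 11001101 → 2-byte char #1 = CD BA.
Offset 2: leading byte 0xD1 = 11010001 → 2-byte char #2 = D1 B1.
Offset 4: leading byte 0xE0 = 11100000 → 3-byte char #3 = E0 A5 9D.
Leading byte 0xE0 = 11100000 matches 1110xxxx → 3-byte sequence.
Byte 1: 0xE0 = 11100000, payload 0000 (4 bits).
Byte 2: 0xA5 = 10100101 (10xxxxxx ✓), payload 100101.
Byte 3: 0x9D = 10011101 (10xxxxxx ✓), payload 011101.
Concatenate: 0000100101011101 = 0x95D (16 bits → U+095D).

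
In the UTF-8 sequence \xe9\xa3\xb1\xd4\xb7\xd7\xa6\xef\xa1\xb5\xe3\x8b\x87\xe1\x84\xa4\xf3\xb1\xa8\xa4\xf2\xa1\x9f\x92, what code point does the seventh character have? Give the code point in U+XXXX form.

Offset 0: leading byte 0xE9 = 11101001 → 3-byte char #1 = E9 A3 B1.
Offset 3: leading byte 0xD4 = 11010100 → 2-byte char #2 = D4 B7.
Offset 5: leading byte 0xD7 = 11010111 → 2-byte char #3 = D7 A6.
Offset 7: leading byte 0xEF = 11101111 → 3-byte char #4 = EF A1 B5.
Offset 10: leading byte 0xE3 = 11100011 → 3-byte char #5 = E3 8B 87.
Offset 13: leading byte 0xE1 = 11100001 → 3-byte char #6 = E1 84 A4.
Offset 16: leading byte 0xF3 = 11110011 → 4-byte char #7 = F3 B1 A8 A4.
Leading byte 0xF3 = 11110011 matches 11110xxx → 4-byte sequence.
Byte 1: 0xF3 = 11110011, payload 011 (3 bits).
Byte 2: 0xB1 = 10110001 (10xxxxxx ✓), payload 110001.
Byte 3: 0xA8 = 10101000 (10xxxxxx ✓), payload 101000.
Byte 4: 0xA4 = 10100100 (10xxxxxx ✓), payload 100100.
Concatenate: 011110001101000100100 = 0xF1A24 (21 bits → U+F1A24).

U+F1A24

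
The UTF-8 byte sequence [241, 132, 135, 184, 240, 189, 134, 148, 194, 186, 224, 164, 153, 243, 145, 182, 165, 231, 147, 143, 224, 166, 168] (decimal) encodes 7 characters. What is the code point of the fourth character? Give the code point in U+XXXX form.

U+0919

Offset 0: leading byte 0xF1 = 11110001 → 4-byte char #1 = F1 84 87 B8.
Offset 4: leading byte 0xF0 = 11110000 → 4-byte char #2 = F0 BD 86 94.
Offset 8: leading byte 0xC2 = 11000010 → 2-byte char #3 = C2 BA.
Offset 10: leading byte 0xE0 = 11100000 → 3-byte char #4 = E0 A4 99.
Leading byte 0xE0 = 11100000 matches 1110xxxx → 3-byte sequence.
Byte 1: 0xE0 = 11100000, payload 0000 (4 bits).
Byte 2: 0xA4 = 10100100 (10xxxxxx ✓), payload 100100.
Byte 3: 0x99 = 10011001 (10xxxxxx ✓), payload 011001.
Concatenate: 0000100100011001 = 0x919 (16 bits → U+0919).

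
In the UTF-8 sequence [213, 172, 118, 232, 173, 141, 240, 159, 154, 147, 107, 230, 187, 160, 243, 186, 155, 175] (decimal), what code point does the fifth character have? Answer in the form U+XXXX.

U+006B

Offset 0: leading byte 0xD5 = 11010101 → 2-byte char #1 = D5 AC.
Offset 2: leading byte 0x76 = 01110110 → 1-byte char #2 = 76.
Offset 3: leading byte 0xE8 = 11101000 → 3-byte char #3 = E8 AD 8D.
Offset 6: leading byte 0xF0 = 11110000 → 4-byte char #4 = F0 9F 9A 93.
Offset 10: leading byte 0x6B = 01101011 → 1-byte char #5 = 6B.
Leading byte 0x6B = 01101011 matches 0xxxxxxx → 1-byte sequence.
Byte 1: 0x6B = 01101011, payload 1101011 (7 bits).
Concatenate: 1101011 = 0x6B (7 bits → U+006B).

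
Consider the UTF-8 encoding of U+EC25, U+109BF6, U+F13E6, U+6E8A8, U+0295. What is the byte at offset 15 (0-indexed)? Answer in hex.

U+EC25 → 3-byte form EE B0 A5 at offsets 0–2.
U+109BF6 → 4-byte form F4 89 AF B6 at offsets 3–6.
U+F13E6 → 4-byte form F3 B1 8F A6 at offsets 7–10.
U+6E8A8 → 4-byte form F1 AE A2 A8 at offsets 11–14.
U+0295 → 2-byte form CA 95 at offsets 15–16.
Offset 15 falls in char 5's range; it's byte 1 of CA 95 = 0xCA.

0xCA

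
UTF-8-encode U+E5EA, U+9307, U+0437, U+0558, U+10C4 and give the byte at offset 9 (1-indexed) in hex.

1-indexed offset 9 is 0-indexed offset 8.
U+E5EA → 3-byte form EE 97 AA at offsets 0–2.
U+9307 → 3-byte form E9 8C 87 at offsets 3–5.
U+0437 → 2-byte form D0 B7 at offsets 6–7.
U+0558 → 2-byte form D5 98 at offsets 8–9.
Offset 8 falls in char 4's range; it's byte 1 of D5 98 = 0xD5.

0xD5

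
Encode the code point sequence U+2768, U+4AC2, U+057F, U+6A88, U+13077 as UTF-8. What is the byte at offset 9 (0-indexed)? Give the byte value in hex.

0xAA

U+2768 → 3-byte form E2 9D A8 at offsets 0–2.
U+4AC2 → 3-byte form E4 AB 82 at offsets 3–5.
U+057F → 2-byte form D5 BF at offsets 6–7.
U+6A88 → 3-byte form E6 AA 88 at offsets 8–10.
Offset 9 falls in char 4's range; it's byte 2 of E6 AA 88 = 0xAA.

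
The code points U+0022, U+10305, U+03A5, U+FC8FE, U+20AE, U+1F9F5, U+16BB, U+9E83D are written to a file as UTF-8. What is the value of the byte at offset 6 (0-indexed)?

U+0022 → 1-byte form 22 at offsets 0–0.
U+10305 → 4-byte form F0 90 8C 85 at offsets 1–4.
U+03A5 → 2-byte form CE A5 at offsets 5–6.
Offset 6 falls in char 3's range; it's byte 2 of CE A5 = 0xA5.

0xA5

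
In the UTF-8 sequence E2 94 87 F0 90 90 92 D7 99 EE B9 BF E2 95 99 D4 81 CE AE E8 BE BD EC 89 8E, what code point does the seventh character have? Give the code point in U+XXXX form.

U+03AE

Offset 0: leading byte 0xE2 = 11100010 → 3-byte char #1 = E2 94 87.
Offset 3: leading byte 0xF0 = 11110000 → 4-byte char #2 = F0 90 90 92.
Offset 7: leading byte 0xD7 = 11010111 → 2-byte char #3 = D7 99.
Offset 9: leading byte 0xEE = 11101110 → 3-byte char #4 = EE B9 BF.
Offset 12: leading byte 0xE2 = 11100010 → 3-byte char #5 = E2 95 99.
Offset 15: leading byte 0xD4 = 11010100 → 2-byte char #6 = D4 81.
Offset 17: leading byte 0xCE = 11001110 → 2-byte char #7 = CE AE.
Leading byte 0xCE = 11001110 matches 110xxxxx → 2-byte sequence.
Byte 1: 0xCE = 11001110, payload 01110 (5 bits).
Byte 2: 0xAE = 10101110 (10xxxxxx ✓), payload 101110.
Concatenate: 01110101110 = 0x3AE (11 bits → U+03AE).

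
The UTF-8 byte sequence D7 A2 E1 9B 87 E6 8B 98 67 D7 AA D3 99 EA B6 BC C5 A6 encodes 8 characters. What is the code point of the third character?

U+62D8

Offset 0: leading byte 0xD7 = 11010111 → 2-byte char #1 = D7 A2.
Offset 2: leading byte 0xE1 = 11100001 → 3-byte char #2 = E1 9B 87.
Offset 5: leading byte 0xE6 = 11100110 → 3-byte char #3 = E6 8B 98.
Leading byte 0xE6 = 11100110 matches 1110xxxx → 3-byte sequence.
Byte 1: 0xE6 = 11100110, payload 0110 (4 bits).
Byte 2: 0x8B = 10001011 (10xxxxxx ✓), payload 001011.
Byte 3: 0x98 = 10011000 (10xxxxxx ✓), payload 011000.
Concatenate: 0110001011011000 = 0x62D8 (16 bits → U+62D8).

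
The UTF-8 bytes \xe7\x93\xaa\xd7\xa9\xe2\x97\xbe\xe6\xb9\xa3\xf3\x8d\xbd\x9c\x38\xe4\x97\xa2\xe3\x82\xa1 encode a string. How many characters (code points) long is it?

Byte at offset 0: 0xE7 = 11100111 → 3-byte char (#1). Advance 3.
Byte at offset 3: 0xD7 = 11010111 → 2-byte char (#2). Advance 2.
Byte at offset 5: 0xE2 = 11100010 → 3-byte char (#3). Advance 3.
Byte at offset 8: 0xE6 = 11100110 → 3-byte char (#4). Advance 3.
Byte at offset 11: 0xF3 = 11110011 → 4-byte char (#5). Advance 4.
Byte at offset 15: 0x38 = 00111000 → 1-byte char (#6). Advance 1.
Byte at offset 16: 0xE4 = 11100100 → 3-byte char (#7). Advance 3.
Byte at offset 19: 0xE3 = 11100011 → 3-byte char (#8). Advance 3.
Reached end at offset 22 after 8 code points.

8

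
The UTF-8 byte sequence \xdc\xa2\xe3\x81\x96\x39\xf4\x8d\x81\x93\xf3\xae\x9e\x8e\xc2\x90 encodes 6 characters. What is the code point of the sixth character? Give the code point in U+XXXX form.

Offset 0: leading byte 0xDC = 11011100 → 2-byte char #1 = DC A2.
Offset 2: leading byte 0xE3 = 11100011 → 3-byte char #2 = E3 81 96.
Offset 5: leading byte 0x39 = 00111001 → 1-byte char #3 = 39.
Offset 6: leading byte 0xF4 = 11110100 → 4-byte char #4 = F4 8D 81 93.
Offset 10: leading byte 0xF3 = 11110011 → 4-byte char #5 = F3 AE 9E 8E.
Offset 14: leading byte 0xC2 = 11000010 → 2-byte char #6 = C2 90.
Leading byte 0xC2 = 11000010 matches 110xxxxx → 2-byte sequence.
Byte 1: 0xC2 = 11000010, payload 00010 (5 bits).
Byte 2: 0x90 = 10010000 (10xxxxxx ✓), payload 010000.
Concatenate: 00010010000 = 0x90 (11 bits → U+0090).

U+0090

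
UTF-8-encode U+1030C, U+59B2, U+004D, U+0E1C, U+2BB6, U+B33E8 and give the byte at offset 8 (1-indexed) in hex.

0x4D

1-indexed offset 8 is 0-indexed offset 7.
U+1030C → 4-byte form F0 90 8C 8C at offsets 0–3.
U+59B2 → 3-byte form E5 A6 B2 at offsets 4–6.
U+004D → 1-byte form 4D at offsets 7–7.
Offset 7 falls in char 3's range; it's byte 1 of 4D = 0x4D.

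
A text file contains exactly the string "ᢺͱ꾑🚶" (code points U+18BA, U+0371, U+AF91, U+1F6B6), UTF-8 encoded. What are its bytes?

E1 A2 BA CD B1 EA BE 91 F0 9F 9A B6

U+18BA: 3-byte form → E1 A2 BA.
U+0371: 2-byte form → CD B1.
U+AF91: 3-byte form → EA BE 91.
U+1F6B6: 4-byte form → F0 9F 9A B6.
Concatenated (12 bytes): E1 A2 BA CD B1 EA BE 91 F0 9F 9A B6.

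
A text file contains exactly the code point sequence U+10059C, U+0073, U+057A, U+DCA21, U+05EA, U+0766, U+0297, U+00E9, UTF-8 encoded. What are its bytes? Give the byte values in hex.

U+10059C: 4-byte form → F4 80 96 9C.
U+0073: 1-byte form → 73.
U+057A: 2-byte form → D5 BA.
U+DCA21: 4-byte form → F3 9C A8 A1.
U+05EA: 2-byte form → D7 AA.
U+0766: 2-byte form → DD A6.
U+0297: 2-byte form → CA 97.
U+00E9: 2-byte form → C3 A9.
Concatenated (19 bytes): F4 80 96 9C 73 D5 BA F3 9C A8 A1 D7 AA DD A6 CA 97 C3 A9.

F4 80 96 9C 73 D5 BA F3 9C A8 A1 D7 AA DD A6 CA 97 C3 A9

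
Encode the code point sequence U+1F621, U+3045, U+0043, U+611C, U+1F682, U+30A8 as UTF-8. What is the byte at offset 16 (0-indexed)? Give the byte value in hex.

0x82

U+1F621 → 4-byte form F0 9F 98 A1 at offsets 0–3.
U+3045 → 3-byte form E3 81 85 at offsets 4–6.
U+0043 → 1-byte form 43 at offsets 7–7.
U+611C → 3-byte form E6 84 9C at offsets 8–10.
U+1F682 → 4-byte form F0 9F 9A 82 at offsets 11–14.
U+30A8 → 3-byte form E3 82 A8 at offsets 15–17.
Offset 16 falls in char 6's range; it's byte 2 of E3 82 A8 = 0x82.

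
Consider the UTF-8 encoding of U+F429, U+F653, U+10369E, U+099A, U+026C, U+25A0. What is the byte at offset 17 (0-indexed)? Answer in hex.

0xA0

U+F429 → 3-byte form EF 90 A9 at offsets 0–2.
U+F653 → 3-byte form EF 99 93 at offsets 3–5.
U+10369E → 4-byte form F4 83 9A 9E at offsets 6–9.
U+099A → 3-byte form E0 A6 9A at offsets 10–12.
U+026C → 2-byte form C9 AC at offsets 13–14.
U+25A0 → 3-byte form E2 96 A0 at offsets 15–17.
Offset 17 falls in char 6's range; it's byte 3 of E2 96 A0 = 0xA0.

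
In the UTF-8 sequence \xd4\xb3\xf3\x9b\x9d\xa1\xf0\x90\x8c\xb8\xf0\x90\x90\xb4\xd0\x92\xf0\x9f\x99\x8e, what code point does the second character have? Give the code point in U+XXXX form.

U+DB761

Offset 0: leading byte 0xD4 = 11010100 → 2-byte char #1 = D4 B3.
Offset 2: leading byte 0xF3 = 11110011 → 4-byte char #2 = F3 9B 9D A1.
Leading byte 0xF3 = 11110011 matches 11110xxx → 4-byte sequence.
Byte 1: 0xF3 = 11110011, payload 011 (3 bits).
Byte 2: 0x9B = 10011011 (10xxxxxx ✓), payload 011011.
Byte 3: 0x9D = 10011101 (10xxxxxx ✓), payload 011101.
Byte 4: 0xA1 = 10100001 (10xxxxxx ✓), payload 100001.
Concatenate: 011011011011101100001 = 0xDB761 (21 bits → U+DB761).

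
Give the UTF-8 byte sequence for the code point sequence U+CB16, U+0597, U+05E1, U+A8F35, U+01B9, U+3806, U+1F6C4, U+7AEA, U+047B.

U+CB16: 3-byte form → EC AC 96.
U+0597: 2-byte form → D6 97.
U+05E1: 2-byte form → D7 A1.
U+A8F35: 4-byte form → F2 A8 BC B5.
U+01B9: 2-byte form → C6 B9.
U+3806: 3-byte form → E3 A0 86.
U+1F6C4: 4-byte form → F0 9F 9B 84.
U+7AEA: 3-byte form → E7 AB AA.
U+047B: 2-byte form → D1 BB.
Concatenated (25 bytes): EC AC 96 D6 97 D7 A1 F2 A8 BC B5 C6 B9 E3 A0 86 F0 9F 9B 84 E7 AB AA D1 BB.

EC AC 96 D6 97 D7 A1 F2 A8 BC B5 C6 B9 E3 A0 86 F0 9F 9B 84 E7 AB AA D1 BB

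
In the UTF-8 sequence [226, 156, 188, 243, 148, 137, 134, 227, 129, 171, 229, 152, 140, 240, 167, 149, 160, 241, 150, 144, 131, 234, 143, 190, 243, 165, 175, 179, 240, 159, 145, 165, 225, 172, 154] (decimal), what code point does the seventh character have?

U+A3FE

Offset 0: leading byte 0xE2 = 11100010 → 3-byte char #1 = E2 9C BC.
Offset 3: leading byte 0xF3 = 11110011 → 4-byte char #2 = F3 94 89 86.
Offset 7: leading byte 0xE3 = 11100011 → 3-byte char #3 = E3 81 AB.
Offset 10: leading byte 0xE5 = 11100101 → 3-byte char #4 = E5 98 8C.
Offset 13: leading byte 0xF0 = 11110000 → 4-byte char #5 = F0 A7 95 A0.
Offset 17: leading byte 0xF1 = 11110001 → 4-byte char #6 = F1 96 90 83.
Offset 21: leading byte 0xEA = 11101010 → 3-byte char #7 = EA 8F BE.
Leading byte 0xEA = 11101010 matches 1110xxxx → 3-byte sequence.
Byte 1: 0xEA = 11101010, payload 1010 (4 bits).
Byte 2: 0x8F = 10001111 (10xxxxxx ✓), payload 001111.
Byte 3: 0xBE = 10111110 (10xxxxxx ✓), payload 111110.
Concatenate: 1010001111111110 = 0xA3FE (16 bits → U+A3FE).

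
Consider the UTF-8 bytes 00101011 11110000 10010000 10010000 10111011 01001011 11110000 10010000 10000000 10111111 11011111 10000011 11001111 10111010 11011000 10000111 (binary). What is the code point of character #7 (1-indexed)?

U+0607

Offset 0: leading byte 0x2B = 00101011 → 1-byte char #1 = 2B.
Offset 1: leading byte 0xF0 = 11110000 → 4-byte char #2 = F0 90 90 BB.
Offset 5: leading byte 0x4B = 01001011 → 1-byte char #3 = 4B.
Offset 6: leading byte 0xF0 = 11110000 → 4-byte char #4 = F0 90 80 BF.
Offset 10: leading byte 0xDF = 11011111 → 2-byte char #5 = DF 83.
Offset 12: leading byte 0xCF = 11001111 → 2-byte char #6 = CF BA.
Offset 14: leading byte 0xD8 = 11011000 → 2-byte char #7 = D8 87.
Leading byte 0xD8 = 11011000 matches 110xxxxx → 2-byte sequence.
Byte 1: 0xD8 = 11011000, payload 11000 (5 bits).
Byte 2: 0x87 = 10000111 (10xxxxxx ✓), payload 000111.
Concatenate: 11000000111 = 0x607 (11 bits → U+0607).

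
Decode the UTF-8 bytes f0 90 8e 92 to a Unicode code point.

U+10392

Leading byte 0xF0 = 11110000 matches 11110xxx → 4-byte sequence.
Byte 1: 0xF0 = 11110000, payload 000 (3 bits).
Byte 2: 0x90 = 10010000 (10xxxxxx ✓), payload 010000.
Byte 3: 0x8E = 10001110 (10xxxxxx ✓), payload 001110.
Byte 4: 0x92 = 10010010 (10xxxxxx ✓), payload 010010.
Concatenate: 000010000001110010010 = 0x10392 (21 bits → U+10392).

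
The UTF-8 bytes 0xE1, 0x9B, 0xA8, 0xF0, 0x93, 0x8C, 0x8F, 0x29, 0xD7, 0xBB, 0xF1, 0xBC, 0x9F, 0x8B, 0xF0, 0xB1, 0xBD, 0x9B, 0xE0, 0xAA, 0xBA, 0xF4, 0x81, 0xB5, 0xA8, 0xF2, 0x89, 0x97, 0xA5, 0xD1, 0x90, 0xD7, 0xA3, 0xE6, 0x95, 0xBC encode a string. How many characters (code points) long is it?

Byte at offset 0: 0xE1 = 11100001 → 3-byte char (#1). Advance 3.
Byte at offset 3: 0xF0 = 11110000 → 4-byte char (#2). Advance 4.
Byte at offset 7: 0x29 = 00101001 → 1-byte char (#3). Advance 1.
Byte at offset 8: 0xD7 = 11010111 → 2-byte char (#4). Advance 2.
Byte at offset 10: 0xF1 = 11110001 → 4-byte char (#5). Advance 4.
Byte at offset 14: 0xF0 = 11110000 → 4-byte char (#6). Advance 4.
Byte at offset 18: 0xE0 = 11100000 → 3-byte char (#7). Advance 3.
Byte at offset 21: 0xF4 = 11110100 → 4-byte char (#8). Advance 4.
Byte at offset 25: 0xF2 = 11110010 → 4-byte char (#9). Advance 4.
Byte at offset 29: 0xD1 = 11010001 → 2-byte char (#10). Advance 2.
Byte at offset 31: 0xD7 = 11010111 → 2-byte char (#11). Advance 2.
Byte at offset 33: 0xE6 = 11100110 → 3-byte char (#12). Advance 3.
Reached end at offset 36 after 12 code points.

12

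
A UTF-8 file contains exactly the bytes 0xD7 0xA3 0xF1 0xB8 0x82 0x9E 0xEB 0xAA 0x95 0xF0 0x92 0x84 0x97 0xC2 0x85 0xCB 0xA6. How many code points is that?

6

Byte at offset 0: 0xD7 = 11010111 → 2-byte char (#1). Advance 2.
Byte at offset 2: 0xF1 = 11110001 → 4-byte char (#2). Advance 4.
Byte at offset 6: 0xEB = 11101011 → 3-byte char (#3). Advance 3.
Byte at offset 9: 0xF0 = 11110000 → 4-byte char (#4). Advance 4.
Byte at offset 13: 0xC2 = 11000010 → 2-byte char (#5). Advance 2.
Byte at offset 15: 0xCB = 11001011 → 2-byte char (#6). Advance 2.
Reached end at offset 17 after 6 code points.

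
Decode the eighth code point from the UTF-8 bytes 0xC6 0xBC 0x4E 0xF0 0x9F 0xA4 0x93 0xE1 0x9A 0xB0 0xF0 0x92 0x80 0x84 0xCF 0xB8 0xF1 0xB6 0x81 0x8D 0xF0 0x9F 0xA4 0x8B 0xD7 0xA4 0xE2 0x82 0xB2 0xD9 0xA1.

Offset 0: leading byte 0xC6 = 11000110 → 2-byte char #1 = C6 BC.
Offset 2: leading byte 0x4E = 01001110 → 1-byte char #2 = 4E.
Offset 3: leading byte 0xF0 = 11110000 → 4-byte char #3 = F0 9F A4 93.
Offset 7: leading byte 0xE1 = 11100001 → 3-byte char #4 = E1 9A B0.
Offset 10: leading byte 0xF0 = 11110000 → 4-byte char #5 = F0 92 80 84.
Offset 14: leading byte 0xCF = 11001111 → 2-byte char #6 = CF B8.
Offset 16: leading byte 0xF1 = 11110001 → 4-byte char #7 = F1 B6 81 8D.
Offset 20: leading byte 0xF0 = 11110000 → 4-byte char #8 = F0 9F A4 8B.
Leading byte 0xF0 = 11110000 matches 11110xxx → 4-byte sequence.
Byte 1: 0xF0 = 11110000, payload 000 (3 bits).
Byte 2: 0x9F = 10011111 (10xxxxxx ✓), payload 011111.
Byte 3: 0xA4 = 10100100 (10xxxxxx ✓), payload 100100.
Byte 4: 0x8B = 10001011 (10xxxxxx ✓), payload 001011.
Concatenate: 000011111100100001011 = 0x1F90B (21 bits → U+1F90B).

U+1F90B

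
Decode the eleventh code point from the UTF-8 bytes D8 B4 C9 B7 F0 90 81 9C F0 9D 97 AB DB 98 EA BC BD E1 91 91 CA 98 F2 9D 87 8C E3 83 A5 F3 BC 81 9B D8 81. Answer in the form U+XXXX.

Offset 0: leading byte 0xD8 = 11011000 → 2-byte char #1 = D8 B4.
Offset 2: leading byte 0xC9 = 11001001 → 2-byte char #2 = C9 B7.
Offset 4: leading byte 0xF0 = 11110000 → 4-byte char #3 = F0 90 81 9C.
Offset 8: leading byte 0xF0 = 11110000 → 4-byte char #4 = F0 9D 97 AB.
Offset 12: leading byte 0xDB = 11011011 → 2-byte char #5 = DB 98.
Offset 14: leading byte 0xEA = 11101010 → 3-byte char #6 = EA BC BD.
Offset 17: leading byte 0xE1 = 11100001 → 3-byte char #7 = E1 91 91.
Offset 20: leading byte 0xCA = 11001010 → 2-byte char #8 = CA 98.
Offset 22: leading byte 0xF2 = 11110010 → 4-byte char #9 = F2 9D 87 8C.
Offset 26: leading byte 0xE3 = 11100011 → 3-byte char #10 = E3 83 A5.
Offset 29: leading byte 0xF3 = 11110011 → 4-byte char #11 = F3 BC 81 9B.
Leading byte 0xF3 = 11110011 matches 11110xxx → 4-byte sequence.
Byte 1: 0xF3 = 11110011, payload 011 (3 bits).
Byte 2: 0xBC = 10111100 (10xxxxxx ✓), payload 111100.
Byte 3: 0x81 = 10000001 (10xxxxxx ✓), payload 000001.
Byte 4: 0x9B = 10011011 (10xxxxxx ✓), payload 011011.
Concatenate: 011111100000001011011 = 0xFC05B (21 bits → U+FC05B).

U+FC05B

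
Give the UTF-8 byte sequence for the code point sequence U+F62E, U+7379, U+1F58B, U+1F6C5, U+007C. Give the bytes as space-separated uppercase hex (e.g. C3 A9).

U+F62E: 3-byte form → EF 98 AE.
U+7379: 3-byte form → E7 8D B9.
U+1F58B: 4-byte form → F0 9F 96 8B.
U+1F6C5: 4-byte form → F0 9F 9B 85.
U+007C: 1-byte form → 7C.
Concatenated (15 bytes): EF 98 AE E7 8D B9 F0 9F 96 8B F0 9F 9B 85 7C.

EF 98 AE E7 8D B9 F0 9F 96 8B F0 9F 9B 85 7C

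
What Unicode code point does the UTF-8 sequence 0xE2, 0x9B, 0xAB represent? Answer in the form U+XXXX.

Leading byte 0xE2 = 11100010 matches 1110xxxx → 3-byte sequence.
Byte 1: 0xE2 = 11100010, payload 0010 (4 bits).
Byte 2: 0x9B = 10011011 (10xxxxxx ✓), payload 011011.
Byte 3: 0xAB = 10101011 (10xxxxxx ✓), payload 101011.
Concatenate: 0010011011101011 = 0x26EB (16 bits → U+26EB).

U+26EB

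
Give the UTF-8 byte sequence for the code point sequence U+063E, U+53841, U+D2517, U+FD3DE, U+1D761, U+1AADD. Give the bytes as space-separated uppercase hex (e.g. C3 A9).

D8 BE F1 93 A1 81 F3 92 94 97 F3 BD 8F 9E F0 9D 9D A1 F0 9A AB 9D

U+063E: 2-byte form → D8 BE.
U+53841: 4-byte form → F1 93 A1 81.
U+D2517: 4-byte form → F3 92 94 97.
U+FD3DE: 4-byte form → F3 BD 8F 9E.
U+1D761: 4-byte form → F0 9D 9D A1.
U+1AADD: 4-byte form → F0 9A AB 9D.
Concatenated (22 bytes): D8 BE F1 93 A1 81 F3 92 94 97 F3 BD 8F 9E F0 9D 9D A1 F0 9A AB 9D.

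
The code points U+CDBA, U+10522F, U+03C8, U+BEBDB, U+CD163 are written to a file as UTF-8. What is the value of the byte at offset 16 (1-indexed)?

0x85

1-indexed offset 16 is 0-indexed offset 15.
U+CDBA → 3-byte form EC B6 BA at offsets 0–2.
U+10522F → 4-byte form F4 85 88 AF at offsets 3–6.
U+03C8 → 2-byte form CF 88 at offsets 7–8.
U+BEBDB → 4-byte form F2 BE AF 9B at offsets 9–12.
U+CD163 → 4-byte form F3 8D 85 A3 at offsets 13–16.
Offset 15 falls in char 5's range; it's byte 3 of F3 8D 85 A3 = 0x85.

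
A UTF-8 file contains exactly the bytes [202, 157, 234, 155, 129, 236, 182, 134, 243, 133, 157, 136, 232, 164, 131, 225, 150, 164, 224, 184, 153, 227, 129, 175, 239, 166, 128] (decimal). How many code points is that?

Byte at offset 0: 0xCA = 11001010 → 2-byte char (#1). Advance 2.
Byte at offset 2: 0xEA = 11101010 → 3-byte char (#2). Advance 3.
Byte at offset 5: 0xEC = 11101100 → 3-byte char (#3). Advance 3.
Byte at offset 8: 0xF3 = 11110011 → 4-byte char (#4). Advance 4.
Byte at offset 12: 0xE8 = 11101000 → 3-byte char (#5). Advance 3.
Byte at offset 15: 0xE1 = 11100001 → 3-byte char (#6). Advance 3.
Byte at offset 18: 0xE0 = 11100000 → 3-byte char (#7). Advance 3.
Byte at offset 21: 0xE3 = 11100011 → 3-byte char (#8). Advance 3.
Byte at offset 24: 0xEF = 11101111 → 3-byte char (#9). Advance 3.
Reached end at offset 27 after 9 code points.

9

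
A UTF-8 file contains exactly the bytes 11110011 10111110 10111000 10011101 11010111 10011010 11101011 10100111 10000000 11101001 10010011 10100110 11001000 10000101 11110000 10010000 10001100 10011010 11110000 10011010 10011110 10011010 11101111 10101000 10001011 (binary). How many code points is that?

8

Byte at offset 0: 0xF3 = 11110011 → 4-byte char (#1). Advance 4.
Byte at offset 4: 0xD7 = 11010111 → 2-byte char (#2). Advance 2.
Byte at offset 6: 0xEB = 11101011 → 3-byte char (#3). Advance 3.
Byte at offset 9: 0xE9 = 11101001 → 3-byte char (#4). Advance 3.
Byte at offset 12: 0xC8 = 11001000 → 2-byte char (#5). Advance 2.
Byte at offset 14: 0xF0 = 11110000 → 4-byte char (#6). Advance 4.
Byte at offset 18: 0xF0 = 11110000 → 4-byte char (#7). Advance 4.
Byte at offset 22: 0xEF = 11101111 → 3-byte char (#8). Advance 3.
Reached end at offset 25 after 8 code points.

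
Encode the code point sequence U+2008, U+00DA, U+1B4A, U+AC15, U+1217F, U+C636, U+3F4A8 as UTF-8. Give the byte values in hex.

E2 80 88 C3 9A E1 AD 8A EA B0 95 F0 92 85 BF EC 98 B6 F0 BF 92 A8

U+2008: 3-byte form → E2 80 88.
U+00DA: 2-byte form → C3 9A.
U+1B4A: 3-byte form → E1 AD 8A.
U+AC15: 3-byte form → EA B0 95.
U+1217F: 4-byte form → F0 92 85 BF.
U+C636: 3-byte form → EC 98 B6.
U+3F4A8: 4-byte form → F0 BF 92 A8.
Concatenated (22 bytes): E2 80 88 C3 9A E1 AD 8A EA B0 95 F0 92 85 BF EC 98 B6 F0 BF 92 A8.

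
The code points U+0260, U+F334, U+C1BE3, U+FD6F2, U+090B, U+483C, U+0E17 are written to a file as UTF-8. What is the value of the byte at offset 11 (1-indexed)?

0xBD

1-indexed offset 11 is 0-indexed offset 10.
U+0260 → 2-byte form C9 A0 at offsets 0–1.
U+F334 → 3-byte form EF 8C B4 at offsets 2–4.
U+C1BE3 → 4-byte form F3 81 AF A3 at offsets 5–8.
U+FD6F2 → 4-byte form F3 BD 9B B2 at offsets 9–12.
Offset 10 falls in char 4's range; it's byte 2 of F3 BD 9B B2 = 0xBD.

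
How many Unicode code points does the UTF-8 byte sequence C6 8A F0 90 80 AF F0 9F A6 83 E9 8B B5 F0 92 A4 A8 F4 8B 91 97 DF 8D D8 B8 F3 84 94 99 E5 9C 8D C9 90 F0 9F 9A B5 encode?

Byte at offset 0: 0xC6 = 11000110 → 2-byte char (#1). Advance 2.
Byte at offset 2: 0xF0 = 11110000 → 4-byte char (#2). Advance 4.
Byte at offset 6: 0xF0 = 11110000 → 4-byte char (#3). Advance 4.
Byte at offset 10: 0xE9 = 11101001 → 3-byte char (#4). Advance 3.
Byte at offset 13: 0xF0 = 11110000 → 4-byte char (#5). Advance 4.
Byte at offset 17: 0xF4 = 11110100 → 4-byte char (#6). Advance 4.
Byte at offset 21: 0xDF = 11011111 → 2-byte char (#7). Advance 2.
Byte at offset 23: 0xD8 = 11011000 → 2-byte char (#8). Advance 2.
Byte at offset 25: 0xF3 = 11110011 → 4-byte char (#9). Advance 4.
Byte at offset 29: 0xE5 = 11100101 → 3-byte char (#10). Advance 3.
Byte at offset 32: 0xC9 = 11001001 → 2-byte char (#11). Advance 2.
Byte at offset 34: 0xF0 = 11110000 → 4-byte char (#12). Advance 4.
Reached end at offset 38 after 12 code points.

12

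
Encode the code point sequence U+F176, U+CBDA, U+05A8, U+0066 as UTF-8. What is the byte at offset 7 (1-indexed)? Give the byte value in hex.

1-indexed offset 7 is 0-indexed offset 6.
U+F176 → 3-byte form EF 85 B6 at offsets 0–2.
U+CBDA → 3-byte form EC AF 9A at offsets 3–5.
U+05A8 → 2-byte form D6 A8 at offsets 6–7.
Offset 6 falls in char 3's range; it's byte 1 of D6 A8 = 0xD6.

0xD6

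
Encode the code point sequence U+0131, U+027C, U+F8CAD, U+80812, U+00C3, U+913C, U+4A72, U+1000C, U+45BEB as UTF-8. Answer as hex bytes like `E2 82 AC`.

U+0131: 2-byte form → C4 B1.
U+027C: 2-byte form → C9 BC.
U+F8CAD: 4-byte form → F3 B8 B2 AD.
U+80812: 4-byte form → F2 80 A0 92.
U+00C3: 2-byte form → C3 83.
U+913C: 3-byte form → E9 84 BC.
U+4A72: 3-byte form → E4 A9 B2.
U+1000C: 4-byte form → F0 90 80 8C.
U+45BEB: 4-byte form → F1 85 AF AB.
Concatenated (28 bytes): C4 B1 C9 BC F3 B8 B2 AD F2 80 A0 92 C3 83 E9 84 BC E4 A9 B2 F0 90 80 8C F1 85 AF AB.

C4 B1 C9 BC F3 B8 B2 AD F2 80 A0 92 C3 83 E9 84 BC E4 A9 B2 F0 90 80 8C F1 85 AF AB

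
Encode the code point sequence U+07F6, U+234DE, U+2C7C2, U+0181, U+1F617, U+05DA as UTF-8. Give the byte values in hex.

DF B6 F0 A3 93 9E F0 AC 9F 82 C6 81 F0 9F 98 97 D7 9A

U+07F6: 2-byte form → DF B6.
U+234DE: 4-byte form → F0 A3 93 9E.
U+2C7C2: 4-byte form → F0 AC 9F 82.
U+0181: 2-byte form → C6 81.
U+1F617: 4-byte form → F0 9F 98 97.
U+05DA: 2-byte form → D7 9A.
Concatenated (18 bytes): DF B6 F0 A3 93 9E F0 AC 9F 82 C6 81 F0 9F 98 97 D7 9A.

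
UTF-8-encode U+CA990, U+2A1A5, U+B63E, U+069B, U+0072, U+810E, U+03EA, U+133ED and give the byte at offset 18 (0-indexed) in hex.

0xAA

U+CA990 → 4-byte form F3 8A A6 90 at offsets 0–3.
U+2A1A5 → 4-byte form F0 AA 86 A5 at offsets 4–7.
U+B63E → 3-byte form EB 98 BE at offsets 8–10.
U+069B → 2-byte form DA 9B at offsets 11–12.
U+0072 → 1-byte form 72 at offsets 13–13.
U+810E → 3-byte form E8 84 8E at offsets 14–16.
U+03EA → 2-byte form CF AA at offsets 17–18.
Offset 18 falls in char 7's range; it's byte 2 of CF AA = 0xAA.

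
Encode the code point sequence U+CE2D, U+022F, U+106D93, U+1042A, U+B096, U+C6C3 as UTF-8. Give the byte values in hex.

EC B8 AD C8 AF F4 86 B6 93 F0 90 90 AA EB 82 96 EC 9B 83

U+CE2D: 3-byte form → EC B8 AD.
U+022F: 2-byte form → C8 AF.
U+106D93: 4-byte form → F4 86 B6 93.
U+1042A: 4-byte form → F0 90 90 AA.
U+B096: 3-byte form → EB 82 96.
U+C6C3: 3-byte form → EC 9B 83.
Concatenated (19 bytes): EC B8 AD C8 AF F4 86 B6 93 F0 90 90 AA EB 82 96 EC 9B 83.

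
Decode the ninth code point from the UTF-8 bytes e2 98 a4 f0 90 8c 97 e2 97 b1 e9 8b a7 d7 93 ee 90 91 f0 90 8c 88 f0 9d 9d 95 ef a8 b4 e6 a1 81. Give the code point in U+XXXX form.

U+FA34

Offset 0: leading byte 0xE2 = 11100010 → 3-byte char #1 = E2 98 A4.
Offset 3: leading byte 0xF0 = 11110000 → 4-byte char #2 = F0 90 8C 97.
Offset 7: leading byte 0xE2 = 11100010 → 3-byte char #3 = E2 97 B1.
Offset 10: leading byte 0xE9 = 11101001 → 3-byte char #4 = E9 8B A7.
Offset 13: leading byte 0xD7 = 11010111 → 2-byte char #5 = D7 93.
Offset 15: leading byte 0xEE = 11101110 → 3-byte char #6 = EE 90 91.
Offset 18: leading byte 0xF0 = 11110000 → 4-byte char #7 = F0 90 8C 88.
Offset 22: leading byte 0xF0 = 11110000 → 4-byte char #8 = F0 9D 9D 95.
Offset 26: leading byte 0xEF = 11101111 → 3-byte char #9 = EF A8 B4.
Leading byte 0xEF = 11101111 matches 1110xxxx → 3-byte sequence.
Byte 1: 0xEF = 11101111, payload 1111 (4 bits).
Byte 2: 0xA8 = 10101000 (10xxxxxx ✓), payload 101000.
Byte 3: 0xB4 = 10110100 (10xxxxxx ✓), payload 110100.
Concatenate: 1111101000110100 = 0xFA34 (16 bits → U+FA34).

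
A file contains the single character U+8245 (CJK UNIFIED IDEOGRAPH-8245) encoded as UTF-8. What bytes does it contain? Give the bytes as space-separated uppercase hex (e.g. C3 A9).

U+8245 = 0x8245 = 33349 decimal. In range U+0800–U+FFFF → 3-byte form: 1110xxxx 10xxxxxx 10xxxxxx.
Binary (16 bits): 1000001001000101.
Split 4+6+6: 1000 | 001001 | 000101.
Byte 1: 11101000 = 0xE8.
Byte 2: 10001001 = 0x89.
Byte 3: 10000101 = 0x85.

E8 89 85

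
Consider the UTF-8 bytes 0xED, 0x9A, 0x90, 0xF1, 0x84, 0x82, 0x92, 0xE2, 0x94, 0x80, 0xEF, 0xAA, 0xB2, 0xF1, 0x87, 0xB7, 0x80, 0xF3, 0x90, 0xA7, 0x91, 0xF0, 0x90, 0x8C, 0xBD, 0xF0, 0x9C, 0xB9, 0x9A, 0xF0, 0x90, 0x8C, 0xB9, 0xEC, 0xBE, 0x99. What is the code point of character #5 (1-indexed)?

Offset 0: leading byte 0xED = 11101101 → 3-byte char #1 = ED 9A 90.
Offset 3: leading byte 0xF1 = 11110001 → 4-byte char #2 = F1 84 82 92.
Offset 7: leading byte 0xE2 = 11100010 → 3-byte char #3 = E2 94 80.
Offset 10: leading byte 0xEF = 11101111 → 3-byte char #4 = EF AA B2.
Offset 13: leading byte 0xF1 = 11110001 → 4-byte char #5 = F1 87 B7 80.
Leading byte 0xF1 = 11110001 matches 11110xxx → 4-byte sequence.
Byte 1: 0xF1 = 11110001, payload 001 (3 bits).
Byte 2: 0x87 = 10000111 (10xxxxxx ✓), payload 000111.
Byte 3: 0xB7 = 10110111 (10xxxxxx ✓), payload 110111.
Byte 4: 0x80 = 10000000 (10xxxxxx ✓), payload 000000.
Concatenate: 001000111110111000000 = 0x47DC0 (21 bits → U+47DC0).

U+47DC0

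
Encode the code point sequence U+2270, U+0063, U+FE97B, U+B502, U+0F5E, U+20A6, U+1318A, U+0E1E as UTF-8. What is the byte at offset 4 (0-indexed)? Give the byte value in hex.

0xF3

U+2270 → 3-byte form E2 89 B0 at offsets 0–2.
U+0063 → 1-byte form 63 at offsets 3–3.
U+FE97B → 4-byte form F3 BE A5 BB at offsets 4–7.
Offset 4 falls in char 3's range; it's byte 1 of F3 BE A5 BB = 0xF3.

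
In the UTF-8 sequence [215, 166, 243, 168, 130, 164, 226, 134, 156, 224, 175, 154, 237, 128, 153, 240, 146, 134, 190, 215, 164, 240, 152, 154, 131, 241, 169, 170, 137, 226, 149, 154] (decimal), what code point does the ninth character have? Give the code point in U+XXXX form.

Offset 0: leading byte 0xD7 = 11010111 → 2-byte char #1 = D7 A6.
Offset 2: leading byte 0xF3 = 11110011 → 4-byte char #2 = F3 A8 82 A4.
Offset 6: leading byte 0xE2 = 11100010 → 3-byte char #3 = E2 86 9C.
Offset 9: leading byte 0xE0 = 11100000 → 3-byte char #4 = E0 AF 9A.
Offset 12: leading byte 0xED = 11101101 → 3-byte char #5 = ED 80 99.
Offset 15: leading byte 0xF0 = 11110000 → 4-byte char #6 = F0 92 86 BE.
Offset 19: leading byte 0xD7 = 11010111 → 2-byte char #7 = D7 A4.
Offset 21: leading byte 0xF0 = 11110000 → 4-byte char #8 = F0 98 9A 83.
Offset 25: leading byte 0xF1 = 11110001 → 4-byte char #9 = F1 A9 AA 89.
Leading byte 0xF1 = 11110001 matches 11110xxx → 4-byte sequence.
Byte 1: 0xF1 = 11110001, payload 001 (3 bits).
Byte 2: 0xA9 = 10101001 (10xxxxxx ✓), payload 101001.
Byte 3: 0xAA = 10101010 (10xxxxxx ✓), payload 101010.
Byte 4: 0x89 = 10001001 (10xxxxxx ✓), payload 001001.
Concatenate: 001101001101010001001 = 0x69A89 (21 bits → U+69A89).

U+69A89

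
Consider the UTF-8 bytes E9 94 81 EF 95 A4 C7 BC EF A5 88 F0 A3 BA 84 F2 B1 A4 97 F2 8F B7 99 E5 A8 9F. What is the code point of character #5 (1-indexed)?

Offset 0: leading byte 0xE9 = 11101001 → 3-byte char #1 = E9 94 81.
Offset 3: leading byte 0xEF = 11101111 → 3-byte char #2 = EF 95 A4.
Offset 6: leading byte 0xC7 = 11000111 → 2-byte char #3 = C7 BC.
Offset 8: leading byte 0xEF = 11101111 → 3-byte char #4 = EF A5 88.
Offset 11: leading byte 0xF0 = 11110000 → 4-byte char #5 = F0 A3 BA 84.
Leading byte 0xF0 = 11110000 matches 11110xxx → 4-byte sequence.
Byte 1: 0xF0 = 11110000, payload 000 (3 bits).
Byte 2: 0xA3 = 10100011 (10xxxxxx ✓), payload 100011.
Byte 3: 0xBA = 10111010 (10xxxxxx ✓), payload 111010.
Byte 4: 0x84 = 10000100 (10xxxxxx ✓), payload 000100.
Concatenate: 000100011111010000100 = 0x23E84 (21 bits → U+23E84).

U+23E84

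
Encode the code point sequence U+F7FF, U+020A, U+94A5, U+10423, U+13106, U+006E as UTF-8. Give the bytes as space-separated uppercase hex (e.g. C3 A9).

EF 9F BF C8 8A E9 92 A5 F0 90 90 A3 F0 93 84 86 6E

U+F7FF: 3-byte form → EF 9F BF.
U+020A: 2-byte form → C8 8A.
U+94A5: 3-byte form → E9 92 A5.
U+10423: 4-byte form → F0 90 90 A3.
U+13106: 4-byte form → F0 93 84 86.
U+006E: 1-byte form → 6E.
Concatenated (17 bytes): EF 9F BF C8 8A E9 92 A5 F0 90 90 A3 F0 93 84 86 6E.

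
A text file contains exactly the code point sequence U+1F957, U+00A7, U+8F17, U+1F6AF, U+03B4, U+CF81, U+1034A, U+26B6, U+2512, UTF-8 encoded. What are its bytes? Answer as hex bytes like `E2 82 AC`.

F0 9F A5 97 C2 A7 E8 BC 97 F0 9F 9A AF CE B4 EC BE 81 F0 90 8D 8A E2 9A B6 E2 94 92

U+1F957: 4-byte form → F0 9F A5 97.
U+00A7: 2-byte form → C2 A7.
U+8F17: 3-byte form → E8 BC 97.
U+1F6AF: 4-byte form → F0 9F 9A AF.
U+03B4: 2-byte form → CE B4.
U+CF81: 3-byte form → EC BE 81.
U+1034A: 4-byte form → F0 90 8D 8A.
U+26B6: 3-byte form → E2 9A B6.
U+2512: 3-byte form → E2 94 92.
Concatenated (28 bytes): F0 9F A5 97 C2 A7 E8 BC 97 F0 9F 9A AF CE B4 EC BE 81 F0 90 8D 8A E2 9A B6 E2 94 92.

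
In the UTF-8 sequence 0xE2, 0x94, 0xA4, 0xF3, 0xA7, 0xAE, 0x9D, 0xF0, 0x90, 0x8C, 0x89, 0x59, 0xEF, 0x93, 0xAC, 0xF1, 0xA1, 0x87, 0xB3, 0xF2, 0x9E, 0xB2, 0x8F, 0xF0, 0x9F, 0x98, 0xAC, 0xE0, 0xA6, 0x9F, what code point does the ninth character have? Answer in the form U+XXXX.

U+099F

Offset 0: leading byte 0xE2 = 11100010 → 3-byte char #1 = E2 94 A4.
Offset 3: leading byte 0xF3 = 11110011 → 4-byte char #2 = F3 A7 AE 9D.
Offset 7: leading byte 0xF0 = 11110000 → 4-byte char #3 = F0 90 8C 89.
Offset 11: leading byte 0x59 = 01011001 → 1-byte char #4 = 59.
Offset 12: leading byte 0xEF = 11101111 → 3-byte char #5 = EF 93 AC.
Offset 15: leading byte 0xF1 = 11110001 → 4-byte char #6 = F1 A1 87 B3.
Offset 19: leading byte 0xF2 = 11110010 → 4-byte char #7 = F2 9E B2 8F.
Offset 23: leading byte 0xF0 = 11110000 → 4-byte char #8 = F0 9F 98 AC.
Offset 27: leading byte 0xE0 = 11100000 → 3-byte char #9 = E0 A6 9F.
Leading byte 0xE0 = 11100000 matches 1110xxxx → 3-byte sequence.
Byte 1: 0xE0 = 11100000, payload 0000 (4 bits).
Byte 2: 0xA6 = 10100110 (10xxxxxx ✓), payload 100110.
Byte 3: 0x9F = 10011111 (10xxxxxx ✓), payload 011111.
Concatenate: 0000100110011111 = 0x99F (16 bits → U+099F).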